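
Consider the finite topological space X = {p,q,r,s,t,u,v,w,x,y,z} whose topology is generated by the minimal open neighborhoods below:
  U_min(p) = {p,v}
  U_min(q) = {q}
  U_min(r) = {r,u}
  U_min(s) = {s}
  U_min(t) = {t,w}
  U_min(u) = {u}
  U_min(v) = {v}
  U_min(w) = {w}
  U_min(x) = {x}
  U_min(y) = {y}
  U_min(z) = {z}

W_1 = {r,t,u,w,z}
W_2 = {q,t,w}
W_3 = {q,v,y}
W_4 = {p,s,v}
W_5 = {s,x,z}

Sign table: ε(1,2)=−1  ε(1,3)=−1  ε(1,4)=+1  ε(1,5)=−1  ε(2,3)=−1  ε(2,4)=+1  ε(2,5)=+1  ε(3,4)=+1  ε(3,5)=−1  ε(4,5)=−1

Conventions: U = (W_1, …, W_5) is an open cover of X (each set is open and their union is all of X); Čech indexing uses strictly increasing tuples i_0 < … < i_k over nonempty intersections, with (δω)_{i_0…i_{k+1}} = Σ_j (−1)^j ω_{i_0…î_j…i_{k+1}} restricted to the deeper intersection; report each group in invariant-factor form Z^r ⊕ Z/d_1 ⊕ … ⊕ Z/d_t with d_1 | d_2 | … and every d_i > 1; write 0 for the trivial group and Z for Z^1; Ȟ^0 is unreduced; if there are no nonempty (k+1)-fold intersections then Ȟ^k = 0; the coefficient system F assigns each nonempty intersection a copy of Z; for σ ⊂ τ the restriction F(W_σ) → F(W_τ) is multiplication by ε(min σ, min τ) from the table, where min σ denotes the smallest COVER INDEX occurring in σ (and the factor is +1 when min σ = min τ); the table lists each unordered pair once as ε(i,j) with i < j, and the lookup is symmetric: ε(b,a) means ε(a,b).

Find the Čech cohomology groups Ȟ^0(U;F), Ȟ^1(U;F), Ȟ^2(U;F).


nerve simplices:
  W12={t,w} W15={z} W23={q} W34={v} W45={s}
C dims 5,5; δ0: rk 4, SNF 1^4
degree 0: 5−4−0 = 1 → Ȟ^0 ≅ Z
degree 1: 5−0−4 = 1 → Ȟ^1 ≅ Z
degree 2: 0−0−0 = 0 → Ȟ^2 ≅ 0

Ȟ^0 = Z,  Ȟ^1 = Z,  Ȟ^2 = 0


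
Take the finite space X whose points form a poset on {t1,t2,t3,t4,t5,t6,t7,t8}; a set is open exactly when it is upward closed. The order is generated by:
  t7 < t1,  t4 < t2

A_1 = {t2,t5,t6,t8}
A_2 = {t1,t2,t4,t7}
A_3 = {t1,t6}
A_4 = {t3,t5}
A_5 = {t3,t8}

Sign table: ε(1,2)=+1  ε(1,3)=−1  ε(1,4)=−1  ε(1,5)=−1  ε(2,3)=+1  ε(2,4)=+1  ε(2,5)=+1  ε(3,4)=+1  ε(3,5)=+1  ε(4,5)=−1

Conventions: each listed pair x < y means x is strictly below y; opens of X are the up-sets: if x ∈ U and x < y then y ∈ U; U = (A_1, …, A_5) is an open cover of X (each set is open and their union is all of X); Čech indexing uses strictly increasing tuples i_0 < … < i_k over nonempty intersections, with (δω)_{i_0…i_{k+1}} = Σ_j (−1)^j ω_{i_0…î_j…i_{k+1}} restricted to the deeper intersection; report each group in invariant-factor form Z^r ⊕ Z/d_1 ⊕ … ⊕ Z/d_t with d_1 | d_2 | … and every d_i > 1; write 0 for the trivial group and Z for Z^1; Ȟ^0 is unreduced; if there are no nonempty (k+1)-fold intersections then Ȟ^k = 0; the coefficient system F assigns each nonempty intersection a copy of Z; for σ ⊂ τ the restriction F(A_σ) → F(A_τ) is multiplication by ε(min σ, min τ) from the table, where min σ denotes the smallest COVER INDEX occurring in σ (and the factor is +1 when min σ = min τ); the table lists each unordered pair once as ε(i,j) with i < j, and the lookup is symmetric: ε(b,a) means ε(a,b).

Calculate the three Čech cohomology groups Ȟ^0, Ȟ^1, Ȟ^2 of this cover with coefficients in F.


nerve of the cover:
  A12={t2} A13={t6} A14={t5} A15={t8} A23={t1} A45={t3}
C dims 5,6; δ0: rk 5, SNF 1^4·2
Ȟ^0 = (5 − 5) − 0 = 0, so Ȟ^0 ≅ 0
Ȟ^1 = (6 − 0) − 5 = 1 plus torsion [2], so Ȟ^1 ≅ Z ⊕ Z/2
Ȟ^2 = (0 − 0) − 0 = 0, so Ȟ^2 ≅ 0

Ȟ^0 = 0; Ȟ^1 = Z ⊕ Z/2; Ȟ^2 = 0


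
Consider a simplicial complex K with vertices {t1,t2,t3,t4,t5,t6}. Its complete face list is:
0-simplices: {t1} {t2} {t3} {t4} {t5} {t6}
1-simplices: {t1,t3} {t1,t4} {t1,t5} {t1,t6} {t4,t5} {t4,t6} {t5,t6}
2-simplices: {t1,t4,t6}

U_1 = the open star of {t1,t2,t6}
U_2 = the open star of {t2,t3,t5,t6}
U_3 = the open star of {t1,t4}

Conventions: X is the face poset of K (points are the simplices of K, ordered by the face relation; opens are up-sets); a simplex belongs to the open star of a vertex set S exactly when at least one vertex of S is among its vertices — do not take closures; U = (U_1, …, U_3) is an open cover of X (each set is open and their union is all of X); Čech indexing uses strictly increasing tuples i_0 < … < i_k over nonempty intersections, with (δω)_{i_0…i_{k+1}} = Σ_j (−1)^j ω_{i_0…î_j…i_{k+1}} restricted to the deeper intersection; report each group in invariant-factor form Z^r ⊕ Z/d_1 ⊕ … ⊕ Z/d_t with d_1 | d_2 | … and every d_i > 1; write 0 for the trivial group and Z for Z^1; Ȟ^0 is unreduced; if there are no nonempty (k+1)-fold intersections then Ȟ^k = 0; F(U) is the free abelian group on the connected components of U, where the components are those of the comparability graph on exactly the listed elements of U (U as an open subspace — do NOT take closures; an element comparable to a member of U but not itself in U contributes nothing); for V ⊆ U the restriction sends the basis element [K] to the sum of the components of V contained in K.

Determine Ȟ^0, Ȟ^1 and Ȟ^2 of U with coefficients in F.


nerve of the cover:
  U1={{t1},{t2},{t6},{t1,t3},{t1,t4},{t1,t5},{t1,t6},{t4,t6},{t5,t6},{t1,t4,t6}} U2={{t2},{t3},{t5},{t6},{t1,t3},{t1,t5},{t1,t6},{t4,t5},{t4,t6},{t5,t6},{t1,t4,t6}} U3={{t1},{t4},{t1,t3},{t1,t4},{t1,t5},{t1,t6},{t4,t5},{t4,t6},{t1,t4,t6}}
  U12={{t2},{t6},{t1,t3},{t1,t5},{t1,t6},{t4,t6},{t5,t6},{t1,t4,t6}} U13={{t1},{t1,t3},{t1,t4},{t1,t5},{t1,t6},{t4,t6},{t1,t4,t6}} U23={{t1,t3},{t1,t5},{t1,t6},{t4,t5},{t4,t6},{t1,t4,t6}}
  U123={{t1,t3},{t1,t5},{t1,t6},{t4,t6},{t1,t4,t6}}
components per intersection:
  U1: {{t1},{t6},{t1,t3},{t1,t4},{t1,t5},{t1,t6},{t4,t6},{t5,t6},{t1,t4,t6}} {{t2}}
  U2: {{t2}} {{t3},{t1,t3}} {{t5},{t6},{t1,t5},{t1,t6},{t4,t5},{t4,t6},{t5,t6},{t1,t4,t6}}
  U3: {{t1},{t4},{t1,t3},{t1,t4},{t1,t5},{t1,t6},{t4,t5},{t4,t6},{t1,t4,t6}}
  U12: {{t2}} {{t6},{t1,t6},{t4,t6},{t5,t6},{t1,t4,t6}} {{t1,t3}} {{t1,t5}}
  U13: {{t1},{t1,t3},{t1,t4},{t1,t5},{t1,t6},{t4,t6},{t1,t4,t6}}
  U23: {{t1,t3}} {{t1,t5}} {{t1,t6},{t4,t6},{t1,t4,t6}} {{t4,t5}}
  U123: {{t1,t3}} {{t1,t5}} {{t1,t6},{t4,t6},{t1,t4,t6}}
C dims 6,9,3; δ0: rk 4, SNF 1^4; δ1: rk 3, SNF 1^3
Ȟ^0 = (6 − 4) − 0 = 2, so Ȟ^0 ≅ Z^2
Ȟ^1 = (9 − 3) − 4 = 2, so Ȟ^1 ≅ Z^2
Ȟ^2 = (3 − 0) − 3 = 0, so Ȟ^2 ≅ 0

Ȟ^0 ≅ Z^2,  Ȟ^1 ≅ Z^2,  Ȟ^2 ≅ 0


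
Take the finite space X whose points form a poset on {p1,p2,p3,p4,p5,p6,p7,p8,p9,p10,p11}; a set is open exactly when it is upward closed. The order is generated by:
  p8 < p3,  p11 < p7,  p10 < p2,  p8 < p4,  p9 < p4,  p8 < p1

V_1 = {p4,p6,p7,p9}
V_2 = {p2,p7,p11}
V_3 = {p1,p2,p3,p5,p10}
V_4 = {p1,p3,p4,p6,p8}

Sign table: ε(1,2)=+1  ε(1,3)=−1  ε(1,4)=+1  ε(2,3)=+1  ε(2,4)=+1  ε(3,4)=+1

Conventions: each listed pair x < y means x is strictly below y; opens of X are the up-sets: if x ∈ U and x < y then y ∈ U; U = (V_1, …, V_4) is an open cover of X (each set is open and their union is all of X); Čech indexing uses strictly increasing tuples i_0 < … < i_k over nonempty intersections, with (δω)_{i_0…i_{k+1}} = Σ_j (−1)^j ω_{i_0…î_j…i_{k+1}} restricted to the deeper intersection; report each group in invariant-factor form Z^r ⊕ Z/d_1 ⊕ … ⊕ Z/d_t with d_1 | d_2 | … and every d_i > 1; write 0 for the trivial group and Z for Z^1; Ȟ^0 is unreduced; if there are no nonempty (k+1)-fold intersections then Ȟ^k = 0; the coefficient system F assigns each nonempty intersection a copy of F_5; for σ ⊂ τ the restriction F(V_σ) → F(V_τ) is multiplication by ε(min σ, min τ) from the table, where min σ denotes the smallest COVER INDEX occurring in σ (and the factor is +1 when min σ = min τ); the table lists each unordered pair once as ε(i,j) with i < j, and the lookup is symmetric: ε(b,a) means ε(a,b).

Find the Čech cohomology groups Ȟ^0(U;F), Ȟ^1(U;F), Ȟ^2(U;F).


Ȟ^0 = Z/5, Ȟ^1 = Z/5, Ȟ^2 = 0

cover nerve:
  V12={p7} V14={p4,p6} V23={p2} V34={p1,p3}
C dims 4,4; δ0: rk_F5 3
Ȟ^0: (4−3)−0=1 ⇒ Z/5
Ȟ^1: (4−0)−3=1 ⇒ Z/5
Ȟ^2: (0−0)−0=0 ⇒ 0


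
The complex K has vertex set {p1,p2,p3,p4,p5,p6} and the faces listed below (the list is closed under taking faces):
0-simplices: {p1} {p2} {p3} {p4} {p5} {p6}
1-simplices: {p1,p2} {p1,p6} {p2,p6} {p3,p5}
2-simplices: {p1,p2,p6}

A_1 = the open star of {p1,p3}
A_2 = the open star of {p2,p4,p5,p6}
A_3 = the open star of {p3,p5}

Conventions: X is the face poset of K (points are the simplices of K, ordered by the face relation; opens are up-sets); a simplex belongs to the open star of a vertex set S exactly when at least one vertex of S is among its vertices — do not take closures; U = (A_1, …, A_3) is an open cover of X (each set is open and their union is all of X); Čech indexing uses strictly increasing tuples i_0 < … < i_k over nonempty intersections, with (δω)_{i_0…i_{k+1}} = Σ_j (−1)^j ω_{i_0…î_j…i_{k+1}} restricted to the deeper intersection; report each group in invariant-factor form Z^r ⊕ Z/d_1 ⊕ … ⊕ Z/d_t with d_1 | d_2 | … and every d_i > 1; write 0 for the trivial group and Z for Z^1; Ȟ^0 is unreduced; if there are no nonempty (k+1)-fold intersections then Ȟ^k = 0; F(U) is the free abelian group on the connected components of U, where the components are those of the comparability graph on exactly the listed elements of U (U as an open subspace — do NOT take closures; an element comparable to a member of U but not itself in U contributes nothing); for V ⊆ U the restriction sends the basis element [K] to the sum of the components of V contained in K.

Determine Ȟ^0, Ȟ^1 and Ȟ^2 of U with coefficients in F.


nerve of the cover:
  A1={{p1},{p3},{p1,p2},{p1,p6},{p3,p5},{p1,p2,p6}} A2={{p2},{p4},{p5},{p6},{p1,p2},{p1,p6},{p2,p6},{p3,p5},{p1,p2,p6}} A3={{p3},{p5},{p3,p5}}
  A12={{p1,p2},{p1,p6},{p3,p5},{p1,p2,p6}} A13={{p3},{p3,p5}} A23={{p5},{p3,p5}}
  A123={{p3,p5}}
components per intersection:
  A1: {{p1},{p1,p2},{p1,p6},{p1,p2,p6}} {{p3},{p3,p5}}
  A2: {{p2},{p6},{p1,p2},{p1,p6},{p2,p6},{p1,p2,p6}} {{p4}} {{p5},{p3,p5}}
  A3: {{p3},{p5},{p3,p5}}
  A12: {{p1,p2},{p1,p6},{p1,p2,p6}} {{p3,p5}}
  A13: {{p3},{p3,p5}}
  A23: {{p5},{p3,p5}}
  A123: {{p3,p5}}
C dims 6,4,1; δ0: rk 3, SNF 1^3; δ1: rk 1, SNF 1^1
Ȟ^0 = (6 − 3) − 0 = 3, so Ȟ^0 ≅ Z^3
Ȟ^1 = (4 − 1) − 3 = 0, so Ȟ^1 ≅ 0
Ȟ^2 = (1 − 0) − 1 = 0, so Ȟ^2 ≅ 0

Ȟ^0(U;F) ≅ Z^3,  Ȟ^1(U;F) ≅ 0,  Ȟ^2(U;F) ≅ 0


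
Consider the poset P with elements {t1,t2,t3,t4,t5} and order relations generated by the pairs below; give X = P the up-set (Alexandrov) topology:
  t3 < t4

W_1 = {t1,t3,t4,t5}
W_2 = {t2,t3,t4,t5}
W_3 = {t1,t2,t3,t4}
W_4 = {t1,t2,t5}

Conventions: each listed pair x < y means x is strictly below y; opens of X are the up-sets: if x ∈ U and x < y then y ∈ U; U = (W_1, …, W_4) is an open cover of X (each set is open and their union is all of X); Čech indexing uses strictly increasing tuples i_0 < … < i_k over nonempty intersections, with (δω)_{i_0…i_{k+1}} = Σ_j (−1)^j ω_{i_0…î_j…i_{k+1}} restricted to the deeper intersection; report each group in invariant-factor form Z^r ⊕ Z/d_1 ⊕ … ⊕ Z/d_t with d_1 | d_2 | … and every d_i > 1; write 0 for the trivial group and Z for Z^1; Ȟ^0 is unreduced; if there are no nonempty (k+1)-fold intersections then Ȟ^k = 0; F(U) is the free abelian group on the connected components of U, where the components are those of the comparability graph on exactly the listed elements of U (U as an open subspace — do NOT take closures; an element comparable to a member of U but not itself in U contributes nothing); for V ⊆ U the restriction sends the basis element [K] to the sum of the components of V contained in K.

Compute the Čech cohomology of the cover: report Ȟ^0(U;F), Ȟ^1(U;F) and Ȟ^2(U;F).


Ȟ^0(U;F) ≅ Z^4, Ȟ^1(U;F) ≅ 0 and Ȟ^2(U;F) ≅ 0

nonempty overlaps:
  W12={t3,t4,t5} W13={t1,t3,t4} W14={t1,t5} W23={t2,t3,t4} W24={t2,t5} W34={t1,t2}
  W123={t3,t4} W124={t5} W134={t1} W234={t2}
components per intersection:
  W1: {t1} {t3,t4} {t5}
  W2: {t2} {t3,t4} {t5}
  W3: {t1} {t2} {t3,t4}
  W4: {t1} {t2} {t5}
  W12: {t3,t4} {t5}
  W13: {t1} {t3,t4}
  W14: {t1} {t5}
  W23: {t2} {t3,t4}
  W24: {t2} {t5}
  W34: {t1} {t2}
  W123: {t3,t4}
  W124: {t5}
  W134: {t1}
  W234: {t2}
C dims 12,12,4; δ0: rk 8, SNF 1^8; δ1: rk 4, SNF 1^4
degree 0: 12−8−0 = 4 → Ȟ^0 ≅ Z^4
degree 1: 12−4−8 = 0 → Ȟ^1 ≅ 0
degree 2: 4−0−4 = 0 → Ȟ^2 ≅ 0


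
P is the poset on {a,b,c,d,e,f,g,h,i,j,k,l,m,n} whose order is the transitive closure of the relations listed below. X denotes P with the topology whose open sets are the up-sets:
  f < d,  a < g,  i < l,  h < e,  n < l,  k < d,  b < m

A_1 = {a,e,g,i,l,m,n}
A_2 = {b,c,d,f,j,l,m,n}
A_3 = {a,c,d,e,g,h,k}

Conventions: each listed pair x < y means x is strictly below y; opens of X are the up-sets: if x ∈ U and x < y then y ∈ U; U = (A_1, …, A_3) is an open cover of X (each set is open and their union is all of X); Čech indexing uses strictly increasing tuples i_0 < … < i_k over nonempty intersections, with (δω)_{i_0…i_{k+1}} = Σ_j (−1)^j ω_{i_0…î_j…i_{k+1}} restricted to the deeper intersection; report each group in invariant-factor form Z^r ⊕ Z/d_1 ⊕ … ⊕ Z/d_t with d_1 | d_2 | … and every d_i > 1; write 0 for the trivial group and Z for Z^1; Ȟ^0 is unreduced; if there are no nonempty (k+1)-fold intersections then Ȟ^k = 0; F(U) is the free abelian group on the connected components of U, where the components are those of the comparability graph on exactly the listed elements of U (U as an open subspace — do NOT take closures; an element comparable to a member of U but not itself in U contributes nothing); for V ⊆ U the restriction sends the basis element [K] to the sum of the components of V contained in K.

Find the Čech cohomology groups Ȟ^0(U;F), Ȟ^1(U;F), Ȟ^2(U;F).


Ȟ^0 ≅ Z^7,  Ȟ^1 ≅ 0,  Ȟ^2 ≅ 0

nerve of the cover:
  A12={l,m,n} A13={a,e,g} A23={c,d}
components per intersection:
  A1: {a,g} {e} {i,l,n} {m}
  A2: {b,m} {c} {d,f} {j} {l,n}
  A3: {a,g} {c} {d,k} {e,h}
  A12: {l,n} {m}
  A13: {a,g} {e}
  A23: {c} {d}
C dims 13,6; δ0: rk 6, SNF 1^6
Ȟ^0 = (13 − 6) − 0 = 7, so Ȟ^0 ≅ Z^7
Ȟ^1 = (6 − 0) − 6 = 0, so Ȟ^1 ≅ 0
Ȟ^2 = (0 − 0) − 0 = 0, so Ȟ^2 ≅ 0


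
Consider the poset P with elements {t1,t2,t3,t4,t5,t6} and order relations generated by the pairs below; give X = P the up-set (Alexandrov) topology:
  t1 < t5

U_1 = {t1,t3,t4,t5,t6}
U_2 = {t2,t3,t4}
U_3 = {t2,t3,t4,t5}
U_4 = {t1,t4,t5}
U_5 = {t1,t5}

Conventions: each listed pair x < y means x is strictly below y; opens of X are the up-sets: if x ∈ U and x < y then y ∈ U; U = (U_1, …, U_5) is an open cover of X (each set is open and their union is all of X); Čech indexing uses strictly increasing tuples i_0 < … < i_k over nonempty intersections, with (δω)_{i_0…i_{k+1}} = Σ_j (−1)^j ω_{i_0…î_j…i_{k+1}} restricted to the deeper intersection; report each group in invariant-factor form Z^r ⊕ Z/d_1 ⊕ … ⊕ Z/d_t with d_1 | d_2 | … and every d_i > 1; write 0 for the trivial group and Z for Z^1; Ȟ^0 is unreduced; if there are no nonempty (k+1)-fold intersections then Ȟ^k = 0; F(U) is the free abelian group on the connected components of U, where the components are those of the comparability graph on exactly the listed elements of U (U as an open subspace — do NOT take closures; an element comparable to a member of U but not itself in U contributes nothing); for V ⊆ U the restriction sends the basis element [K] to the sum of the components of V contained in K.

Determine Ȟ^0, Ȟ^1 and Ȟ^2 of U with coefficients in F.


nerve of the cover:
  U12={t3,t4} U13={t3,t4,t5} U14={t1,t4,t5} U15={t1,t5} U23={t2,t3,t4} U24={t4} U34={t4,t5} U35={t5} U45={t1,t5}
  U123={t3,t4} U124={t4} U134={t4,t5} U135={t5} U145={t1,t5} U234={t4} U345={t5}
  U1234={t4} U1345={t5}
components per intersection:
  U1: {t1,t5} {t3} {t4} {t6}
  U2: {t2} {t3} {t4}
  U3: {t2} {t3} {t4} {t5}
  U4: {t1,t5} {t4}
  U5: {t1,t5}
  U12: {t3} {t4}
  U13: {t3} {t4} {t5}
  U14: {t1,t5} {t4}
  U15: {t1,t5}
  U23: {t2} {t3} {t4}
  U24: {t4}
  U34: {t4} {t5}
  U35: {t5}
  U45: {t1,t5}
  U123: {t3} {t4}
  U124: {t4}
  U134: {t4} {t5}
  U135: {t5}
  U145: {t1,t5}
  U234: {t4}
  U345: {t5}
  U1234: {t4}
  U1345: {t5}
C dims 14,16,9,2; δ0: rk 9, SNF 1^9; δ1: rk 7, SNF 1^7; δ2: rk 2, SNF 1^2
Ȟ^0 = (14 − 9) − 0 = 5, so Ȟ^0 ≅ Z^5
Ȟ^1 = (16 − 7) − 9 = 0, so Ȟ^1 ≅ 0
Ȟ^2 = (9 − 2) − 7 = 0, so Ȟ^2 ≅ 0

Ȟ^0 ≅ Z^5,  Ȟ^1 ≅ 0,  Ȟ^2 ≅ 0


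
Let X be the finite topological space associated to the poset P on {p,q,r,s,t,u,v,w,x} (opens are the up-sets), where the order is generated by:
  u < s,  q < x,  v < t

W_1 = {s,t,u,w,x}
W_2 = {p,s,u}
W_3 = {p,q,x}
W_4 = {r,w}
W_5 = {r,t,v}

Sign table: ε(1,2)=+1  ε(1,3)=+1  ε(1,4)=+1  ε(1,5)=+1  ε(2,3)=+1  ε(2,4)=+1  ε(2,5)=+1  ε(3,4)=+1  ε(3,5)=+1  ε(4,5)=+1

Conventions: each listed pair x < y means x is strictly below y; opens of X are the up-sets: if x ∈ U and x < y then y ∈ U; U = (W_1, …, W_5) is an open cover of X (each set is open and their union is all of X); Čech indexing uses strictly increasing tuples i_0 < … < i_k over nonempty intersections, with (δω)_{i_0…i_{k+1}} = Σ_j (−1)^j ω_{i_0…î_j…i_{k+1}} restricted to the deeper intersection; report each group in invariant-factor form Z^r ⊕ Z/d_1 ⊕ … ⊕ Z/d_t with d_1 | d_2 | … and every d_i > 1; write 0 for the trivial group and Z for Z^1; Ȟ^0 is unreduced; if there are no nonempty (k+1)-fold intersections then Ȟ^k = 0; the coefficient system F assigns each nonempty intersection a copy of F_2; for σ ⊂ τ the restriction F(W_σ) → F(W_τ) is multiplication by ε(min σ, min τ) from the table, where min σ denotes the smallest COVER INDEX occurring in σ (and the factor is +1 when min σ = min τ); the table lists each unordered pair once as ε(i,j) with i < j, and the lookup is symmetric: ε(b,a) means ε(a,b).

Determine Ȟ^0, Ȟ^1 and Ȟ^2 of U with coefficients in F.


Ȟ^0(U;F) ≅ Z/2; Ȟ^1(U;F) ≅ Z/2 ⊕ Z/2; Ȟ^2(U;F) ≅ 0

nonempty overlaps:
  W12={s,u} W13={x} W14={w} W15={t} W23={p} W45={r}
C dims 5,6; δ0: rk_F2 4
degree 0: 5−4−0 = 1 → Ȟ^0 ≅ Z/2
degree 1: 6−0−4 = 2 → Ȟ^1 ≅ Z/2 ⊕ Z/2
degree 2: 0−0−0 = 0 → Ȟ^2 ≅ 0


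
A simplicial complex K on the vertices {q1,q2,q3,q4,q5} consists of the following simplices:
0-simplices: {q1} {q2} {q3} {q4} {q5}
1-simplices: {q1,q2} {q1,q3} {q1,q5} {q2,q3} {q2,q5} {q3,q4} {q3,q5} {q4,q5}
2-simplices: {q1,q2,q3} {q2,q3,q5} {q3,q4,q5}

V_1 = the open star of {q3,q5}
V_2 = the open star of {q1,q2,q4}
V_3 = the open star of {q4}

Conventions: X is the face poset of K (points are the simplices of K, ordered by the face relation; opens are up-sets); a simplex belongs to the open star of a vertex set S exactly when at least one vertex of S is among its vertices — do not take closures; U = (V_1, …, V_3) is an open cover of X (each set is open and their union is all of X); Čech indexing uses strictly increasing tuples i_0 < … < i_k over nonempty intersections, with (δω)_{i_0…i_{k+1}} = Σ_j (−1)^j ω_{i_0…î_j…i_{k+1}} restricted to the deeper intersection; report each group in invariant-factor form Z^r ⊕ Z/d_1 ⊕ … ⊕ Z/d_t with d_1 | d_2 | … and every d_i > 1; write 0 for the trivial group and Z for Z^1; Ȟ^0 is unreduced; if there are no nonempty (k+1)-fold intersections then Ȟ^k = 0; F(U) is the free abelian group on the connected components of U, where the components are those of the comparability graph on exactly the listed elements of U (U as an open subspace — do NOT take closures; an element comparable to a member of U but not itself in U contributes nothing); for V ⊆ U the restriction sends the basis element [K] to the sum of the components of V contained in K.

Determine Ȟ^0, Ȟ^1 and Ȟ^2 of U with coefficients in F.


intersection data:
  V1={{q3},{q5},{q1,q3},{q1,q5},{q2,q3},{q2,q5},{q3,q4},{q3,q5},{q4,q5},{q1,q2,q3},{q2,q3,q5},{q3,q4,q5}} V2={{q1},{q2},{q4},{q1,q2},{q1,q3},{q1,q5},{q2,q3},{q2,q5},{q3,q4},{q4,q5},{q1,q2,q3},{q2,q3,q5},{q3,q4,q5}} V3={{q4},{q3,q4},{q4,q5},{q3,q4,q5}}
  V12={{q1,q3},{q1,q5},{q2,q3},{q2,q5},{q3,q4},{q4,q5},{q1,q2,q3},{q2,q3,q5},{q3,q4,q5}} V13={{q3,q4},{q4,q5},{q3,q4,q5}} V23={{q4},{q3,q4},{q4,q5},{q3,q4,q5}}
  V123={{q3,q4},{q4,q5},{q3,q4,q5}}
components per intersection:
  V1: {{q3},{q5},{q1,q3},{q1,q5},{q2,q3},{q2,q5},{q3,q4},{q3,q5},{q4,q5},{q1,q2,q3},{q2,q3,q5},{q3,q4,q5}}
  V2: {{q1},{q2},{q1,q2},{q1,q3},{q1,q5},{q2,q3},{q2,q5},{q1,q2,q3},{q2,q3,q5}} {{q4},{q3,q4},{q4,q5},{q3,q4,q5}}
  V3: {{q4},{q3,q4},{q4,q5},{q3,q4,q5}}
  V12: {{q1,q3},{q2,q3},{q2,q5},{q1,q2,q3},{q2,q3,q5}} {{q1,q5}} {{q3,q4},{q4,q5},{q3,q4,q5}}
  V13: {{q3,q4},{q4,q5},{q3,q4,q5}}
  V23: {{q4},{q3,q4},{q4,q5},{q3,q4,q5}}
  V123: {{q3,q4},{q4,q5},{q3,q4,q5}}
C dims 4,5,1; δ0: rk 3, SNF 1^3; δ1: rk 1, SNF 1^1
Ȟ^0 = (4 − 3) − 0 = 1, so Ȟ^0 ≅ Z
Ȟ^1 = (5 − 1) − 3 = 1, so Ȟ^1 ≅ Z
Ȟ^2 = (1 − 0) − 1 = 0, so Ȟ^2 ≅ 0

Ȟ^0 ≅ Z, Ȟ^1 ≅ Z and Ȟ^2 ≅ 0


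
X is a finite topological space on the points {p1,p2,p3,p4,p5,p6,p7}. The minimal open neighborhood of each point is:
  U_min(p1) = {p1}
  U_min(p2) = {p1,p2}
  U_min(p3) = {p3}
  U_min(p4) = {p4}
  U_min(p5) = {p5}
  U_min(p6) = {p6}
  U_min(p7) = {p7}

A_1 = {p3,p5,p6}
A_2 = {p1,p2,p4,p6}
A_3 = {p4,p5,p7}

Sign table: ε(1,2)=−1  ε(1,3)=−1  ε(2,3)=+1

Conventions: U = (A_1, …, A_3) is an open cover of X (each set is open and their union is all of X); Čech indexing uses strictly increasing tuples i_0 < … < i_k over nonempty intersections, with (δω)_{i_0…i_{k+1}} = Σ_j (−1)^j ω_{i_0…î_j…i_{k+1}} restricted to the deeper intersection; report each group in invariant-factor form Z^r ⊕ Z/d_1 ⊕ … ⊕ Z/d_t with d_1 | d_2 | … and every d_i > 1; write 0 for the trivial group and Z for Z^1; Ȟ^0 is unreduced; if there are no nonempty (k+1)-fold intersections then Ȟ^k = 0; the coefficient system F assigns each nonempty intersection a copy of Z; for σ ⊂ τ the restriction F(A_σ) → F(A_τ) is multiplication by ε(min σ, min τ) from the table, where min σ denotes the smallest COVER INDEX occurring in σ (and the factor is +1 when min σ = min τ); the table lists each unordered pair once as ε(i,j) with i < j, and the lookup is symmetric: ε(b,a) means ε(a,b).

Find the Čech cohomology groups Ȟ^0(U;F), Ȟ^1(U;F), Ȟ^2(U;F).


intersection data:
  A12={p6} A13={p5} A23={p4}
C dims 3,3; δ0: rk 2, SNF 1^2
Ȟ^0 = (3 − 2) − 0 = 1, so Ȟ^0 ≅ Z
Ȟ^1 = (3 − 0) − 2 = 1, so Ȟ^1 ≅ Z
Ȟ^2 = (0 − 0) − 0 = 0, so Ȟ^2 ≅ 0

Ȟ^0 ≅ Z, Ȟ^1 ≅ Z, Ȟ^2 ≅ 0


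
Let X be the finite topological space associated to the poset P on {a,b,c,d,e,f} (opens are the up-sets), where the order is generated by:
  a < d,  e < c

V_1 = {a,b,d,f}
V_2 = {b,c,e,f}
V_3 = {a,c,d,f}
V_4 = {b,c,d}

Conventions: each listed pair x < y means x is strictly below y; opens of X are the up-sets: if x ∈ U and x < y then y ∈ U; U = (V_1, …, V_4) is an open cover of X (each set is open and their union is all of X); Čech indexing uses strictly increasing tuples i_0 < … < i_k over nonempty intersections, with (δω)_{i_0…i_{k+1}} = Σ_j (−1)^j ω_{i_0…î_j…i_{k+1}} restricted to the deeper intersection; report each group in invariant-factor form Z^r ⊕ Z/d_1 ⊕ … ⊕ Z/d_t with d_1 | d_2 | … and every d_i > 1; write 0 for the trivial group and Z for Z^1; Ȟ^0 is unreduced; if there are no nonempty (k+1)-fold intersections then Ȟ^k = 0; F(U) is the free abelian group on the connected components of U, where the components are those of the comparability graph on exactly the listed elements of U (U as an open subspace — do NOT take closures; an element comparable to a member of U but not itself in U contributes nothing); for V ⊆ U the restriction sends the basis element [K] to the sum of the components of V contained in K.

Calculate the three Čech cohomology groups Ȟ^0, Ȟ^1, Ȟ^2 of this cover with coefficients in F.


nerve simplices:
  V12={b,f} V13={a,d,f} V14={b,d} V23={c,f} V24={b,c} V34={c,d}
  V123={f} V124={b} V134={d} V234={c}
components per intersection:
  V1: {a,d} {b} {f}
  V2: {b} {c,e} {f}
  V3: {a,d} {c} {f}
  V4: {b} {c} {d}
  V12: {b} {f}
  V13: {a,d} {f}
  V14: {b} {d}
  V23: {c} {f}
  V24: {b} {c}
  V34: {c} {d}
  V123: {f}
  V124: {b}
  V134: {d}
  V234: {c}
C dims 12,12,4; δ0: rk 8, SNF 1^8; δ1: rk 4, SNF 1^4
degree 0: 12−8−0 = 4 → Ȟ^0 ≅ Z^4
degree 1: 12−4−8 = 0 → Ȟ^1 ≅ 0
degree 2: 4−0−4 = 0 → Ȟ^2 ≅ 0

Ȟ^0 = Z^4,  Ȟ^1 = 0,  Ȟ^2 = 0


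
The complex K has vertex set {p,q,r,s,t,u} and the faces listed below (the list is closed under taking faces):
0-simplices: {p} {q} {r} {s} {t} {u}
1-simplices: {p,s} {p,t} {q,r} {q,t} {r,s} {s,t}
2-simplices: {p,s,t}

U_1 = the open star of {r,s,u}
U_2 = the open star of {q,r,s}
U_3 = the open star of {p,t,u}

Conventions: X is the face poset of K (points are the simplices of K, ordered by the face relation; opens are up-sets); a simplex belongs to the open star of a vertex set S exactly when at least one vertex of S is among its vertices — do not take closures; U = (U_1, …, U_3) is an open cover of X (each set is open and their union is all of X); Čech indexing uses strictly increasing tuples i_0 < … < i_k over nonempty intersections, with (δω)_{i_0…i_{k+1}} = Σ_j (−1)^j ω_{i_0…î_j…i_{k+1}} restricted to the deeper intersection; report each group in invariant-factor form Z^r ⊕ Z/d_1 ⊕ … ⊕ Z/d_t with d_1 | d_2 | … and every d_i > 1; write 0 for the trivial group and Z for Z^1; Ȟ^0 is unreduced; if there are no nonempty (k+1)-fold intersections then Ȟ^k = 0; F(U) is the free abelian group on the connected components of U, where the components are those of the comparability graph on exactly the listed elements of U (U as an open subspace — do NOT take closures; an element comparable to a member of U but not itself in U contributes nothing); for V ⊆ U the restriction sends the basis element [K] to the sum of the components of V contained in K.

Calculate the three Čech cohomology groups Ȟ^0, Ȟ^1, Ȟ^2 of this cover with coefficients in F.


nerve of the cover:
  U1={{r},{s},{u},{p,s},{q,r},{r,s},{s,t},{p,s,t}} U2={{q},{r},{s},{p,s},{q,r},{q,t},{r,s},{s,t},{p,s,t}} U3={{p},{t},{u},{p,s},{p,t},{q,t},{s,t},{p,s,t}}
  U12={{r},{s},{p,s},{q,r},{r,s},{s,t},{p,s,t}} U13={{u},{p,s},{s,t},{p,s,t}} U23={{p,s},{q,t},{s,t},{p,s,t}}
  U123={{p,s},{s,t},{p,s,t}}
components per intersection:
  U1: {{r},{s},{p,s},{q,r},{r,s},{s,t},{p,s,t}} {{u}}
  U2: {{q},{r},{s},{p,s},{q,r},{q,t},{r,s},{s,t},{p,s,t}}
  U3: {{p},{t},{p,s},{p,t},{q,t},{s,t},{p,s,t}} {{u}}
  U12: {{r},{s},{p,s},{q,r},{r,s},{s,t},{p,s,t}}
  U13: {{u}} {{p,s},{s,t},{p,s,t}}
  U23: {{p,s},{s,t},{p,s,t}} {{q,t}}
  U123: {{p,s},{s,t},{p,s,t}}
C dims 5,5,1; δ0: rk 3, SNF 1^3; δ1: rk 1, SNF 1^1
Ȟ^0 = (5 − 3) − 0 = 2, so Ȟ^0 ≅ Z^2
Ȟ^1 = (5 − 1) − 3 = 1, so Ȟ^1 ≅ Z
Ȟ^2 = (1 − 0) − 1 = 0, so Ȟ^2 ≅ 0

Ȟ^0(U;F) ≅ Z^2; Ȟ^1(U;F) ≅ Z; Ȟ^2(U;F) ≅ 0


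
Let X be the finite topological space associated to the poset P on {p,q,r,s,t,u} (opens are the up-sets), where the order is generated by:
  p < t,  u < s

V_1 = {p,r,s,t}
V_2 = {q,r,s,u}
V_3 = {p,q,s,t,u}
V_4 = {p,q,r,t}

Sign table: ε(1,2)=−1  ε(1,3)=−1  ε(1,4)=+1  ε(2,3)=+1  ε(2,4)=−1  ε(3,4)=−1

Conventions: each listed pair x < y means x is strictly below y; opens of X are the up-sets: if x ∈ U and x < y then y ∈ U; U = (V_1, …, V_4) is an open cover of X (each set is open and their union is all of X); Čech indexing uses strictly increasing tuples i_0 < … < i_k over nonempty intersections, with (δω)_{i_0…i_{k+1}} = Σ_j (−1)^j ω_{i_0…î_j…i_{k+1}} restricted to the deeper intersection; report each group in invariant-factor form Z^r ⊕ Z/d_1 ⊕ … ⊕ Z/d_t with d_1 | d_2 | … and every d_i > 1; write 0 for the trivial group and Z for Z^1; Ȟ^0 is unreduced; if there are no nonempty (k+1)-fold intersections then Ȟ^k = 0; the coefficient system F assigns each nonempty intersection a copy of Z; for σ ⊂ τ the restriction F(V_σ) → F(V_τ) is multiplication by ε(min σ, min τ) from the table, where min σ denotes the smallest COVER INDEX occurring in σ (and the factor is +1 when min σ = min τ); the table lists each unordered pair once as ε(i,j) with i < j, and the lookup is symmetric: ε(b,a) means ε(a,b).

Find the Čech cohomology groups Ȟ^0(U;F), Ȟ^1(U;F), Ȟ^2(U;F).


Ȟ^0(U;F) ≅ Z, Ȟ^1(U;F) ≅ 0 and Ȟ^2(U;F) ≅ Z

cover nerve:
  V12={r,s} V13={p,s,t} V14={p,r,t} V23={q,s,u} V24={q,r} V34={p,q,t}
  V123={s} V124={r} V134={p,t} V234={q}
C dims 4,6,4; δ0: rk 3, SNF 1^3; δ1: rk 3, SNF 1^3
Ȟ^0: (4−3)−0=1 ⇒ Z
Ȟ^1: (6−3)−3=0 ⇒ 0
Ȟ^2: (4−0)−3=1 ⇒ Z


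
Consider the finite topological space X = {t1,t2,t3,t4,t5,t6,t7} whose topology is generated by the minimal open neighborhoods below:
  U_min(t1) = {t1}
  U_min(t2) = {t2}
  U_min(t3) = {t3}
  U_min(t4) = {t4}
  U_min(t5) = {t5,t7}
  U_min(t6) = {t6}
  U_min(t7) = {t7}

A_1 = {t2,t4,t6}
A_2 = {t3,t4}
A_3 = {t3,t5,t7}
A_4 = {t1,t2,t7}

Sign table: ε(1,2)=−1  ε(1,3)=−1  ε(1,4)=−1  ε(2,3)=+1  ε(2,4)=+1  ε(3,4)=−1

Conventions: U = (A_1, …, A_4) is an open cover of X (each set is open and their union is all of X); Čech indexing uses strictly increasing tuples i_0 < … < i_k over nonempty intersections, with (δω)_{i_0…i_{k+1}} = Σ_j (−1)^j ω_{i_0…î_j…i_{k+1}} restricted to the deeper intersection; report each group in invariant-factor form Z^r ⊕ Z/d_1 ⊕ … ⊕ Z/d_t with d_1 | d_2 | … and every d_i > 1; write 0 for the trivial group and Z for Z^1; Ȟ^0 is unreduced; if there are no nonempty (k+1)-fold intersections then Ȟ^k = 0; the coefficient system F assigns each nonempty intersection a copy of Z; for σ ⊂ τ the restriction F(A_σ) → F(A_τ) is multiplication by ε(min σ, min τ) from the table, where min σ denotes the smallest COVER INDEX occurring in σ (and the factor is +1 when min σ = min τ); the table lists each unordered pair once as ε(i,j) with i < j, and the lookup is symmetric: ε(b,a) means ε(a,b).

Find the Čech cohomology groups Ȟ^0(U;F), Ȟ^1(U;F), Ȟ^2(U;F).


nonempty overlaps:
  A12={t4} A14={t2} A23={t3} A34={t7}
C dims 4,4; δ0: rk 4, SNF 1^3·2
degree 0: 4−4−0 = 0 → Ȟ^0 ≅ 0
degree 1: 4−0−4 = 0 plus torsion [2] → Ȟ^1 ≅ Z/2
degree 2: 0−0−0 = 0 → Ȟ^2 ≅ 0

Ȟ^0(U;F) ≅ 0, Ȟ^1(U;F) ≅ Z/2 and Ȟ^2(U;F) ≅ 0


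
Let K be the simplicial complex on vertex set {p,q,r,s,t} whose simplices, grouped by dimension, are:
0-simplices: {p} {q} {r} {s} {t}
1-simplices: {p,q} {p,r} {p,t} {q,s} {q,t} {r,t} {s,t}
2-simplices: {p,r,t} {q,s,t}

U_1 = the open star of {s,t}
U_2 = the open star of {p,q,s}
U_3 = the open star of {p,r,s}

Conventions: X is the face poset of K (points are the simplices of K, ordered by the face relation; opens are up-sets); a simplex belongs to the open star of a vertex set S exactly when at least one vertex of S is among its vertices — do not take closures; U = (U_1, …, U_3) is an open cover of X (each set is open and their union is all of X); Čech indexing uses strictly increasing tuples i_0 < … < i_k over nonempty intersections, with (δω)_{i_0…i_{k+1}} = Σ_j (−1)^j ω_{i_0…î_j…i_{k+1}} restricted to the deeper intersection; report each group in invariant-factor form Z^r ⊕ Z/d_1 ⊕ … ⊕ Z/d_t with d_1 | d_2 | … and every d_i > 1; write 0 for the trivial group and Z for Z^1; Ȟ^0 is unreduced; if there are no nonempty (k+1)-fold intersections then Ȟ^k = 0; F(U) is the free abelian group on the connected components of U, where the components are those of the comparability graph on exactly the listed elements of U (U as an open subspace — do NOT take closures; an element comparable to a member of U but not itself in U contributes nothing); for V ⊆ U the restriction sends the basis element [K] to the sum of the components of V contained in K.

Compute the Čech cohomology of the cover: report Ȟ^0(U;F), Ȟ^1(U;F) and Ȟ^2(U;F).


cover nerve:
  U1={{s},{t},{p,t},{q,s},{q,t},{r,t},{s,t},{p,r,t},{q,s,t}} U2={{p},{q},{s},{p,q},{p,r},{p,t},{q,s},{q,t},{s,t},{p,r,t},{q,s,t}} U3={{p},{r},{s},{p,q},{p,r},{p,t},{q,s},{r,t},{s,t},{p,r,t},{q,s,t}}
  U12={{s},{p,t},{q,s},{q,t},{s,t},{p,r,t},{q,s,t}} U13={{s},{p,t},{q,s},{r,t},{s,t},{p,r,t},{q,s,t}} U23={{p},{s},{p,q},{p,r},{p,t},{q,s},{s,t},{p,r,t},{q,s,t}}
  U123={{s},{p,t},{q,s},{s,t},{p,r,t},{q,s,t}}
components per intersection:
  U1: {{s},{t},{p,t},{q,s},{q,t},{r,t},{s,t},{p,r,t},{q,s,t}}
  U2: {{p},{q},{s},{p,q},{p,r},{p,t},{q,s},{q,t},{s,t},{p,r,t},{q,s,t}}
  U3: {{p},{r},{p,q},{p,r},{p,t},{r,t},{p,r,t}} {{s},{q,s},{s,t},{q,s,t}}
  U12: {{s},{q,s},{q,t},{s,t},{q,s,t}} {{p,t},{p,r,t}}
  U13: {{s},{q,s},{s,t},{q,s,t}} {{p,t},{r,t},{p,r,t}}
  U23: {{p},{p,q},{p,r},{p,t},{p,r,t}} {{s},{q,s},{s,t},{q,s,t}}
  U123: {{s},{q,s},{s,t},{q,s,t}} {{p,t},{p,r,t}}
C dims 4,6,2; δ0: rk 3, SNF 1^3; δ1: rk 2, SNF 1^2
Ȟ^0: (4−3)−0=1 ⇒ Z
Ȟ^1: (6−2)−3=1 ⇒ Z
Ȟ^2: (2−0)−2=0 ⇒ 0

Ȟ^0(U;F) ≅ Z, Ȟ^1(U;F) ≅ Z and Ȟ^2(U;F) ≅ 0


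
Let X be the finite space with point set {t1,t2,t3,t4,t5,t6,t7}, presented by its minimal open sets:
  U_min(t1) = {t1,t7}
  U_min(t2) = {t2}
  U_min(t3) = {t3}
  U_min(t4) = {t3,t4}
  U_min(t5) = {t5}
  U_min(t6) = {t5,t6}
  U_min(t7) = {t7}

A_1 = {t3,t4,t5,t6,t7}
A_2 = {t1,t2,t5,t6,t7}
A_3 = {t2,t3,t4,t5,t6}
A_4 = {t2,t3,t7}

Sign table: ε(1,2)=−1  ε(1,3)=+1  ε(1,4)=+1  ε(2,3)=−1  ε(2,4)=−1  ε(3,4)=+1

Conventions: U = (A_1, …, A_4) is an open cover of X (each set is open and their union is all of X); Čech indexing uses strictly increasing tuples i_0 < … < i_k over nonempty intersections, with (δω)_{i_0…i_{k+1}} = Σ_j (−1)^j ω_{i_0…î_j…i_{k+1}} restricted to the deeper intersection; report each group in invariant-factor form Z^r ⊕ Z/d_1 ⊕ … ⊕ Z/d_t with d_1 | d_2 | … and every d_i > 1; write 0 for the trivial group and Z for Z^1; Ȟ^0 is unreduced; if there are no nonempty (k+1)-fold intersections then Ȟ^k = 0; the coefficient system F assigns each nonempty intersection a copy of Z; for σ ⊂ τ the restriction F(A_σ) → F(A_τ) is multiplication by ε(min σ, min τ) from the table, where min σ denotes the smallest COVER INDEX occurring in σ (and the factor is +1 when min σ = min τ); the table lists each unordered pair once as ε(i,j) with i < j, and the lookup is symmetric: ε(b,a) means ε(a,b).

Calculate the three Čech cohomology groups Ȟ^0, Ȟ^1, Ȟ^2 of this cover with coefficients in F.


cover nerve:
  A12={t5,t6,t7} A13={t3,t4,t5,t6} A14={t3,t7} A23={t2,t5,t6} A24={t2,t7} A34={t2,t3}
  A123={t5,t6} A124={t7} A134={t3} A234={t2}
C dims 4,6,4; δ0: rk 3, SNF 1^3; δ1: rk 3, SNF 1^3
Ȟ^0: (4−3)−0=1 ⇒ Z
Ȟ^1: (6−3)−3=0 ⇒ 0
Ȟ^2: (4−0)−3=1 ⇒ Z

Ȟ^0 ≅ Z,  Ȟ^1 ≅ 0,  Ȟ^2 ≅ Z


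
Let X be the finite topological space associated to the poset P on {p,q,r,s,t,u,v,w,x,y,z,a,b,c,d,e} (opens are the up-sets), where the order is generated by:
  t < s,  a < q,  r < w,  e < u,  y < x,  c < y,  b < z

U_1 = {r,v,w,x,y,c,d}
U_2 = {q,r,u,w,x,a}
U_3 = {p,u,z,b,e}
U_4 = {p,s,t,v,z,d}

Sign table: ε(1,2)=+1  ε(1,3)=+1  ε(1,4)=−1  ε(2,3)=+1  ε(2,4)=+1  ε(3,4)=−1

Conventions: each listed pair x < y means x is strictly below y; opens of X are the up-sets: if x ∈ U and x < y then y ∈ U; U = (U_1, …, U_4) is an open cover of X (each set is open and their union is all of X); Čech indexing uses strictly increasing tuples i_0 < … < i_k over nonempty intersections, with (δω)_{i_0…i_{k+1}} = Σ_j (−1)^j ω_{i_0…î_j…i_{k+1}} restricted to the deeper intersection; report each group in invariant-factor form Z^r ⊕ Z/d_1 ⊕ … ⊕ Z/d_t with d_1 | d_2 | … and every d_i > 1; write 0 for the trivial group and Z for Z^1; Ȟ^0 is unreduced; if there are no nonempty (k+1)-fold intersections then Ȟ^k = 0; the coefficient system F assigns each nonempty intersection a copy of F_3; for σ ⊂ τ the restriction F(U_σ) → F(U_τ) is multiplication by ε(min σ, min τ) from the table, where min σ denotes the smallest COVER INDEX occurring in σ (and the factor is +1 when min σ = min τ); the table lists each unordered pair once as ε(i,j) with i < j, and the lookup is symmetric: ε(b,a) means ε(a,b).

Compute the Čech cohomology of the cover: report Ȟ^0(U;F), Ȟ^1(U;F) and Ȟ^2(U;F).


intersection data:
  U12={r,w,x} U14={v,d} U23={u} U34={p,z}
C dims 4,4; δ0: rk_F3 3
Ȟ^0 = (4 − 3) − 0 = 1, so Ȟ^0 ≅ Z/3
Ȟ^1 = (4 − 0) − 3 = 1, so Ȟ^1 ≅ Z/3
Ȟ^2 = (0 − 0) − 0 = 0, so Ȟ^2 ≅ 0

Ȟ^0 ≅ Z/3,  Ȟ^1 ≅ Z/3,  Ȟ^2 ≅ 0


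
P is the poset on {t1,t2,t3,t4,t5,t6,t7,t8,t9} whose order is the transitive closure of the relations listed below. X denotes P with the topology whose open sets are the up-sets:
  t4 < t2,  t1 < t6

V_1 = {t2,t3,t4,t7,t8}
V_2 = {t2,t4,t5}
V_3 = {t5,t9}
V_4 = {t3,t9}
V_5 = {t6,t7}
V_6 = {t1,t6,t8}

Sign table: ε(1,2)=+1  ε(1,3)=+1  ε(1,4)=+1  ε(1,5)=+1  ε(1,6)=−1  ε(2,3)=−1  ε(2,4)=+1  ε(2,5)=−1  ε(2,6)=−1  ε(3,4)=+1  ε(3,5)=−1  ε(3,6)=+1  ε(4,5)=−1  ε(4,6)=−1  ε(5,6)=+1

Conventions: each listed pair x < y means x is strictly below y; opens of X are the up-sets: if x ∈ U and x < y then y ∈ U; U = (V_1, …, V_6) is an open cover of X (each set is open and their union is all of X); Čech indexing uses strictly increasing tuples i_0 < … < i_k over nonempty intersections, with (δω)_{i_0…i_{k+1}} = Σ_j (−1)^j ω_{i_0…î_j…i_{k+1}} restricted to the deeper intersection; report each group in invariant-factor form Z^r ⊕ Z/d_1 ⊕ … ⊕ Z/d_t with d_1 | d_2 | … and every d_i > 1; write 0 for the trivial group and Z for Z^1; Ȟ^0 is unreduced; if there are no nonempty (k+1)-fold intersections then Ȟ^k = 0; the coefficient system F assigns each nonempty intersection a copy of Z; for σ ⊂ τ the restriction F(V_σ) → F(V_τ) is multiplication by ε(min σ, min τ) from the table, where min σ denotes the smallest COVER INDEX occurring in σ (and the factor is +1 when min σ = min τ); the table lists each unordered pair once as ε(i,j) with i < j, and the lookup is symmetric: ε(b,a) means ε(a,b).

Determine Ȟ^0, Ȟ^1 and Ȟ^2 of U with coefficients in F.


nonempty intersections:
  V12={t2,t4} V14={t3} V15={t7} V16={t8} V23={t5} V34={t9} V56={t6}
C dims 6,7; δ0: rk 6, SNF 1^5·2
Ȟ^0: (6−6)−0=0 ⇒ 0
Ȟ^1: (7−0)−6=1 plus torsion [2] ⇒ Z ⊕ Z/2
Ȟ^2: (0−0)−0=0 ⇒ 0

Ȟ^0(U;F) ≅ 0, Ȟ^1(U;F) ≅ Z ⊕ Z/2 and Ȟ^2(U;F) ≅ 0


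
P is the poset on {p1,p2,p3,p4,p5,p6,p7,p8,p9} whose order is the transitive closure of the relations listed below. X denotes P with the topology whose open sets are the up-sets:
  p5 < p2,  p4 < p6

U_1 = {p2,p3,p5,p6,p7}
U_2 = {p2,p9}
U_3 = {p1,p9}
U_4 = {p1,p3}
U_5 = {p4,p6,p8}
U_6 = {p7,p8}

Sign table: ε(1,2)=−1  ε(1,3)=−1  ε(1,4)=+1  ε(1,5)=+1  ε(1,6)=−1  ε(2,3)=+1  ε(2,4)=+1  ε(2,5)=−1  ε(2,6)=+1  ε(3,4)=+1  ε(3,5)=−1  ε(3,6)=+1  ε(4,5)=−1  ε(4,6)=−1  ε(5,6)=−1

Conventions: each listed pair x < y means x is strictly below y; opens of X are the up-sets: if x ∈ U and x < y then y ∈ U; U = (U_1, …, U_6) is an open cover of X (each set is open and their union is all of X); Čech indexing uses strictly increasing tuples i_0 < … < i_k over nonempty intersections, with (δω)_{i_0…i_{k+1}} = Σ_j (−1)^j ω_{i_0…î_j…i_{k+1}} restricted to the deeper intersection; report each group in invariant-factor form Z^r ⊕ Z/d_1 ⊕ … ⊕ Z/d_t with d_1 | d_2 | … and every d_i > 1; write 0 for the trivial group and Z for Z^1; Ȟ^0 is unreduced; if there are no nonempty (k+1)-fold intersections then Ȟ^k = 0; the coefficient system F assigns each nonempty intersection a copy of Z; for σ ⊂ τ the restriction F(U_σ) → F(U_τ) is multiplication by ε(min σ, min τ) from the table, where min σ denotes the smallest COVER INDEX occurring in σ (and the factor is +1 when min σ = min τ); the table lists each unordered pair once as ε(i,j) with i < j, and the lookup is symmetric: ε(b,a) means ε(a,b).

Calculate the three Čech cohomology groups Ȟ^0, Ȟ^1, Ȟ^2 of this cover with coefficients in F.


Ȟ^0 = 0, Ȟ^1 = Z ⊕ Z/2 and Ȟ^2 = 0

cover nerve:
  U12={p2} U14={p3} U15={p6} U16={p7} U23={p9} U34={p1} U56={p8}
C dims 6,7; δ0: rk 6, SNF 1^5·2
Ȟ^0: (6−6)−0=0 ⇒ 0
Ȟ^1: (7−0)−6=1 plus torsion [2] ⇒ Z ⊕ Z/2
Ȟ^2: (0−0)−0=0 ⇒ 0
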